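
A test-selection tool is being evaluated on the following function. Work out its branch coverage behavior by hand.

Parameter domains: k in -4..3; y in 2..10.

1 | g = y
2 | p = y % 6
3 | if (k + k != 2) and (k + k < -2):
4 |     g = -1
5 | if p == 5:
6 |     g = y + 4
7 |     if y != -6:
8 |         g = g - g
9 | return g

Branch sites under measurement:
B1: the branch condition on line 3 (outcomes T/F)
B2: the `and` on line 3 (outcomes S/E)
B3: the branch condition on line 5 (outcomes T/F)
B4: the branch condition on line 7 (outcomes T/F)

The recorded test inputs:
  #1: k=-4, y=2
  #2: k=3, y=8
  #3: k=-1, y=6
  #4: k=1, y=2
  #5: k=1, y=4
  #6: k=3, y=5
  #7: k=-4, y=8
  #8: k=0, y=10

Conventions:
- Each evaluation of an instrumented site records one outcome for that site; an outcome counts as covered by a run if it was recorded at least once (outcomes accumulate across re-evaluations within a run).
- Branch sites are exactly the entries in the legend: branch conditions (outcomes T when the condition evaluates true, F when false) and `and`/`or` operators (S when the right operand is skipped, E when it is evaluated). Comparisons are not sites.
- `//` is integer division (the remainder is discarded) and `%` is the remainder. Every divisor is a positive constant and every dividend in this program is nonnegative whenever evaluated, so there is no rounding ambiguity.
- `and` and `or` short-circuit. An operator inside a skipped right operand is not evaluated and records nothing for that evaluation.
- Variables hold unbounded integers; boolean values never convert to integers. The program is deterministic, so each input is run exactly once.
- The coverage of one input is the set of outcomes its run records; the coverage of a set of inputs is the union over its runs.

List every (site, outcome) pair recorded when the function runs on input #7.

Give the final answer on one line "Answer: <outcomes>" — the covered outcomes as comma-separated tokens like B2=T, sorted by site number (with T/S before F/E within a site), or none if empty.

Event log for input #7 (k=-4, y=8):
  B2->E, B1->T, B3->F
deduplicating events, the covered set is: B1=T, B2=E, B3=F

Answer: B1=T, B2=E, B3=F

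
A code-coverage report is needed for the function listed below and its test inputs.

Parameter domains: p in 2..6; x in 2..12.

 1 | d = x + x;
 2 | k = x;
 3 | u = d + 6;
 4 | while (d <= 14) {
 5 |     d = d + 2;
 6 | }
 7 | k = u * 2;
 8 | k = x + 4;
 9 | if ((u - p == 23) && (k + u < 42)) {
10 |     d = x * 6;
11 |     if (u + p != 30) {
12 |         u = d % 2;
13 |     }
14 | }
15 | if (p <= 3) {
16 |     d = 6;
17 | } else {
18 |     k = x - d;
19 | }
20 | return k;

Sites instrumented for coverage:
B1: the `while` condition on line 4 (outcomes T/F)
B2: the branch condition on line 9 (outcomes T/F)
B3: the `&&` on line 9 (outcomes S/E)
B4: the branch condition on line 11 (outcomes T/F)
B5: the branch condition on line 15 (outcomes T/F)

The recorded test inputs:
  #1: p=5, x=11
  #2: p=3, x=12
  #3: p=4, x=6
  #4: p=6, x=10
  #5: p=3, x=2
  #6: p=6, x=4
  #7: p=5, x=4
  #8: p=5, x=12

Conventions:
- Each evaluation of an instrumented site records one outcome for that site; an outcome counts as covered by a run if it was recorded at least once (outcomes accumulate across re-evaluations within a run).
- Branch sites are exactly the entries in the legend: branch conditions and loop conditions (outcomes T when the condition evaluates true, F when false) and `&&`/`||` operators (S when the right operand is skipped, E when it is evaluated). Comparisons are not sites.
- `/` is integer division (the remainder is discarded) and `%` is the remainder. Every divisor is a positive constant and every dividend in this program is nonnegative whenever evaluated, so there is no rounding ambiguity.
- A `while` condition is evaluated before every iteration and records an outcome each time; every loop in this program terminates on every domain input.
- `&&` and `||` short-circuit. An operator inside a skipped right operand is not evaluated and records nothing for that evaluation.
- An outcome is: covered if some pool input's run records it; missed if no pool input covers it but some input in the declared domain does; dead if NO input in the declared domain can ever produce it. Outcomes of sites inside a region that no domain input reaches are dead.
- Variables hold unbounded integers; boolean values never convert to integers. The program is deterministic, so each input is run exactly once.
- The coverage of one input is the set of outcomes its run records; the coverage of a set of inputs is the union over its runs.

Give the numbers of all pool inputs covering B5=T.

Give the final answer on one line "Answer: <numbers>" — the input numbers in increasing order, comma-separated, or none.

input #1 (p=5, x=11): does not record B5=T
input #2 (p=3, x=12): records B5=T
input #3 (p=4, x=6): does not record B5=T
input #4 (p=6, x=10): does not record B5=T
input #5 (p=3, x=2): records B5=T
input #6 (p=6, x=4): does not record B5=T
input #7 (p=5, x=4): does not record B5=T
input #8 (p=5, x=12): does not record B5=T

Answer: 2, 5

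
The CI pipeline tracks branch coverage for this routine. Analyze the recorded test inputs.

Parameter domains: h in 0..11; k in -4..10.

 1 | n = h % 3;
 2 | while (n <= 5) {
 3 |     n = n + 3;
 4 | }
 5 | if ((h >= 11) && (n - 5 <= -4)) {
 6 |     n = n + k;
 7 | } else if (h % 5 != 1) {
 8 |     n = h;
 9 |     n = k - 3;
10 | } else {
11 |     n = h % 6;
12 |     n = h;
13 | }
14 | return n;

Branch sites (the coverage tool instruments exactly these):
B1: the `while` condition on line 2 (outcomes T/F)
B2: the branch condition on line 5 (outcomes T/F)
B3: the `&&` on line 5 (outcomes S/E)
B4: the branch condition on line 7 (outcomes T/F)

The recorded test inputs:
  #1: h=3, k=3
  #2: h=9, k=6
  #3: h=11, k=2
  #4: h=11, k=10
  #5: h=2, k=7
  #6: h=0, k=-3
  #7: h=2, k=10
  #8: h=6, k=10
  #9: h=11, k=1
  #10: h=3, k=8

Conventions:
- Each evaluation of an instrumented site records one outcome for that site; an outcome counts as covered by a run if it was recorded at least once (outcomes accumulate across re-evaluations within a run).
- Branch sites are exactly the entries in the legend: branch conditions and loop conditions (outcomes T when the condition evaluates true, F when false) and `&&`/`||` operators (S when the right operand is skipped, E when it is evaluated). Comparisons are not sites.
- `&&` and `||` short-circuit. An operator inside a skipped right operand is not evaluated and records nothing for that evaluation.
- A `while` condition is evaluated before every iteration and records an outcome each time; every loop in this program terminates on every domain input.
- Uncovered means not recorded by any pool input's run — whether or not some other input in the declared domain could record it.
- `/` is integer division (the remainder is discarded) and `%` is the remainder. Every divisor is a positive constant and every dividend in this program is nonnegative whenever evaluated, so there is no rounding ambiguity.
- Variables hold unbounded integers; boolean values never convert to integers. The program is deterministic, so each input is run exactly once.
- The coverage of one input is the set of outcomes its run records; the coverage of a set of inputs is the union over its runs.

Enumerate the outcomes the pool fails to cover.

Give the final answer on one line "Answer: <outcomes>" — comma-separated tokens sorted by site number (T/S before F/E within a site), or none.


input #1, h=3, k=3: events B1->T, B1->T, B1->F, B3->S, B2->F, B4->T; outcomes B1=T, B1=F, B2=F, B3=S, B4=T
input #2, h=9, k=6: events B1->T, B1->T, B1->F, B3->S, B2->F, B4->T; outcomes B1=T, B1=F, B2=F, B3=S, B4=T
input #3, h=11, k=2: events B1->T, B1->T, B1->F, B3->E, B2->F, B4->F; outcomes B1=T, B1=F, B2=F, B3=E, B4=F
input #4, h=11, k=10: events B1->T, B1->T, B1->F, B3->E, B2->F, B4->F; outcomes B1=T, B1=F, B2=F, B3=E, B4=F
input #5, h=2, k=7: events B1->T, B1->T, B1->F, B3->S, B2->F, B4->T; outcomes B1=T, B1=F, B2=F, B3=S, B4=T
input #6, h=0, k=-3: events B1->T, B1->T, B1->F, B3->S, B2->F, B4->T; outcomes B1=T, B1=F, B2=F, B3=S, B4=T
input #7, h=2, k=10: events B1->T, B1->T, B1->F, B3->S, B2->F, B4->T; outcomes B1=T, B1=F, B2=F, B3=S, B4=T
input #8, h=6, k=10: events B1->T, B1->T, B1->F, B3->S, B2->F, B4->F; outcomes B1=T, B1=F, B2=F, B3=S, B4=F
input #9, h=11, k=1: events B1->T, B1->T, B1->F, B3->E, B2->F, B4->F; outcomes B1=T, B1=F, B2=F, B3=E, B4=F
input #10, h=3, k=8: events B1->T, B1->T, B1->F, B3->S, B2->F, B4->T; outcomes B1=T, B1=F, B2=F, B3=S, B4=T
union over the pool: B1=T, B1=F, B2=F, B3=S, B3=E, B4=T, B4=F
uncovered (1 of 8): B2=T
Answer: B2=T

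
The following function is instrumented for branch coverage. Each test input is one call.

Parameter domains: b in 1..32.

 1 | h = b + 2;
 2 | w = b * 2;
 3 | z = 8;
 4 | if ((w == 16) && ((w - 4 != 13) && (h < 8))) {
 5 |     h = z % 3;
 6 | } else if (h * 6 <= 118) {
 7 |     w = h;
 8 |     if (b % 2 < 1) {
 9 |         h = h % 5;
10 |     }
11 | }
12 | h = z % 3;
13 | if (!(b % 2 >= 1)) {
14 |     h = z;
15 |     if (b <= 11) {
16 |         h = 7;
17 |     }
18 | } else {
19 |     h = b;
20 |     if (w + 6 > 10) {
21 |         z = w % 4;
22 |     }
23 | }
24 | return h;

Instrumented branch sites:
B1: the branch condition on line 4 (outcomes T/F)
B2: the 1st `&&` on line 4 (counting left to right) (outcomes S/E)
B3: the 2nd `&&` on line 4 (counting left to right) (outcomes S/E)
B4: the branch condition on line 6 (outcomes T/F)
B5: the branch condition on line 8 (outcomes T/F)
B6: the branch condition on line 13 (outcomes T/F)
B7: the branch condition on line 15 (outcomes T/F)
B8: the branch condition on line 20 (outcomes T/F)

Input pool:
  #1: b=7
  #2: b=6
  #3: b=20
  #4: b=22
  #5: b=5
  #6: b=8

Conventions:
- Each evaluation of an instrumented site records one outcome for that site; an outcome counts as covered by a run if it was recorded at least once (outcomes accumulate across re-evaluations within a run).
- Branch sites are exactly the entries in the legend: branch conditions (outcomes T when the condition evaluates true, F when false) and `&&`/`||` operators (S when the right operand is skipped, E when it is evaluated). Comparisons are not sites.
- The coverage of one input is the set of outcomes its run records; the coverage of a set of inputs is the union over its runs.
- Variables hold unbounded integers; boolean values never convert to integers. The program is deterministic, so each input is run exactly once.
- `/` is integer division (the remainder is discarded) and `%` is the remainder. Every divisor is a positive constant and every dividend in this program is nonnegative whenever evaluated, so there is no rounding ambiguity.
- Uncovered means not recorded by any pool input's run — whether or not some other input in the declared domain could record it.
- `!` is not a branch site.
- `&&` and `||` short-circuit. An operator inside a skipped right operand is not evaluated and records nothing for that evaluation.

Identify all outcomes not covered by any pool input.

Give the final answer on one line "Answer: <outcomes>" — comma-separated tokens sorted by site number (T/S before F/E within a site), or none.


input #1, b=7: outcomes B1=F, B2=S, B4=T, B5=F, B6=F, B8=T
input #2, b=6: outcomes B1=F, B2=S, B4=T, B5=T, B6=T, B7=T
input #3, b=20: outcomes B1=F, B2=S, B4=F, B6=T, B7=F
input #4, b=22: outcomes B1=F, B2=S, B4=F, B6=T, B7=F
input #5, b=5: outcomes B1=F, B2=S, B4=T, B5=F, B6=F, B8=T
input #6, b=8: outcomes B1=F, B2=E, B3=E, B4=T, B5=T, B6=T, B7=T
union over the pool: B1=F, B2=S, B2=E, B3=E, B4=T, B4=F, B5=T, B5=F, B6=T, B6=F, B7=T, B7=F, B8=T
uncovered (3 of 16): B1=T, B3=S, B8=F
Answer: B1=T, B3=S, B8=F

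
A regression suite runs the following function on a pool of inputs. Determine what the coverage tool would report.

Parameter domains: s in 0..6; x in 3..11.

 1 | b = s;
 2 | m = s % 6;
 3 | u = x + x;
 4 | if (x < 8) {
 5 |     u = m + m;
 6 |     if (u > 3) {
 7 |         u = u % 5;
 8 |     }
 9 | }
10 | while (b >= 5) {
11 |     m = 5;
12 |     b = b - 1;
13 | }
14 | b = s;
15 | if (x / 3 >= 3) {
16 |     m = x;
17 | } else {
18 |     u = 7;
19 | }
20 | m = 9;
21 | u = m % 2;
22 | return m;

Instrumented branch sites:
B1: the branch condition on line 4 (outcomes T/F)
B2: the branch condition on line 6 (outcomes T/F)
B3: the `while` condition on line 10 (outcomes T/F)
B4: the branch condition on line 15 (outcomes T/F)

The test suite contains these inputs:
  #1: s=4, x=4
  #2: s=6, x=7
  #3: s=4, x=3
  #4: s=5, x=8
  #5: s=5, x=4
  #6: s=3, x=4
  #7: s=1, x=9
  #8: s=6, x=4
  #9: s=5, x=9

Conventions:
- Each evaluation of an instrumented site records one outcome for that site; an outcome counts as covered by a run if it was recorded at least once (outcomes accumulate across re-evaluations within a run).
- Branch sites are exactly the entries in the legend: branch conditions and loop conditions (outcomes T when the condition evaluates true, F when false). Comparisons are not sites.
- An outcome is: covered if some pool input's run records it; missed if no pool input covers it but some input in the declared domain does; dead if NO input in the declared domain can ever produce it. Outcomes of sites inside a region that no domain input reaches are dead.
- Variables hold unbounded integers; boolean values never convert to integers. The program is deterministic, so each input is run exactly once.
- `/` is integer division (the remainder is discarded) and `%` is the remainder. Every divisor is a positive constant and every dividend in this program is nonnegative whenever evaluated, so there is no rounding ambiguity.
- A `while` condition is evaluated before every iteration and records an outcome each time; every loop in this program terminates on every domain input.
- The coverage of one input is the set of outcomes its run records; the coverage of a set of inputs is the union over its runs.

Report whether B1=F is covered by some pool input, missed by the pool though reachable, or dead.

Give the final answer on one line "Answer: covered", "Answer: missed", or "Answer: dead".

B1=F is recorded by pool input(s) 4, 7, 9 -> covered

Answer: covered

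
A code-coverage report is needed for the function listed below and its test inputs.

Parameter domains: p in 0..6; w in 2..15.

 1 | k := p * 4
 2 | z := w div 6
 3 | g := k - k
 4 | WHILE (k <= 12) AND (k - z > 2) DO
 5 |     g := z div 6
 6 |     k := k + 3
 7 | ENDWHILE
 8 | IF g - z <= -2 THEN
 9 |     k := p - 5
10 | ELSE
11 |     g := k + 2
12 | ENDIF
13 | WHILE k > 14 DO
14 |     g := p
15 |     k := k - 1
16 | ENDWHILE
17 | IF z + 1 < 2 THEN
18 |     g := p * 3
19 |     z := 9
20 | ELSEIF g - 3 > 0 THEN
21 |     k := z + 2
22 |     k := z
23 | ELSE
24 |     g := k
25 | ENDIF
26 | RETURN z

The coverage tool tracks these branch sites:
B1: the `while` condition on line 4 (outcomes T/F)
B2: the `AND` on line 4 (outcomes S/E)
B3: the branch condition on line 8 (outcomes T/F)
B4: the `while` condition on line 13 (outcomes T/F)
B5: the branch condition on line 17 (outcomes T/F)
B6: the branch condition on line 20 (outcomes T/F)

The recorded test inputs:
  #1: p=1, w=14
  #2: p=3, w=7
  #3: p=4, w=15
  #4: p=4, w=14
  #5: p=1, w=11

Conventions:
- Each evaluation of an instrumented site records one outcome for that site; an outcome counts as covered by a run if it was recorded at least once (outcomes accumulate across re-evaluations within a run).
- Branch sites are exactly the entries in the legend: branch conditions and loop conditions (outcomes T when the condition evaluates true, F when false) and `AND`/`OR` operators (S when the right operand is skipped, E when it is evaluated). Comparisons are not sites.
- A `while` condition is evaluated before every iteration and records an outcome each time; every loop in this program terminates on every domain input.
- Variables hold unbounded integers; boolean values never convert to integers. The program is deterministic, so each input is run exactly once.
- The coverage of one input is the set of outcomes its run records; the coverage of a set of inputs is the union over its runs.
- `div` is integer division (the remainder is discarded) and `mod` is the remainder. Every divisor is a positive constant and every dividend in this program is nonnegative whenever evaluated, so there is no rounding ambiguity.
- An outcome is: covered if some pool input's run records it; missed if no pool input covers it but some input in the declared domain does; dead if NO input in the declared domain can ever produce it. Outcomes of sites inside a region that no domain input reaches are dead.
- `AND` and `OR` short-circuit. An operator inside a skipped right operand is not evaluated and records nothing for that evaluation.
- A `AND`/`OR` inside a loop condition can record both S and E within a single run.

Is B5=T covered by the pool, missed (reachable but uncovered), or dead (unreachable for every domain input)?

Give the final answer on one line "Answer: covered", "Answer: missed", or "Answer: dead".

no pool input records B5=T
but domain input (p=0, w=2) does record it -> reachable, so missed

Answer: missed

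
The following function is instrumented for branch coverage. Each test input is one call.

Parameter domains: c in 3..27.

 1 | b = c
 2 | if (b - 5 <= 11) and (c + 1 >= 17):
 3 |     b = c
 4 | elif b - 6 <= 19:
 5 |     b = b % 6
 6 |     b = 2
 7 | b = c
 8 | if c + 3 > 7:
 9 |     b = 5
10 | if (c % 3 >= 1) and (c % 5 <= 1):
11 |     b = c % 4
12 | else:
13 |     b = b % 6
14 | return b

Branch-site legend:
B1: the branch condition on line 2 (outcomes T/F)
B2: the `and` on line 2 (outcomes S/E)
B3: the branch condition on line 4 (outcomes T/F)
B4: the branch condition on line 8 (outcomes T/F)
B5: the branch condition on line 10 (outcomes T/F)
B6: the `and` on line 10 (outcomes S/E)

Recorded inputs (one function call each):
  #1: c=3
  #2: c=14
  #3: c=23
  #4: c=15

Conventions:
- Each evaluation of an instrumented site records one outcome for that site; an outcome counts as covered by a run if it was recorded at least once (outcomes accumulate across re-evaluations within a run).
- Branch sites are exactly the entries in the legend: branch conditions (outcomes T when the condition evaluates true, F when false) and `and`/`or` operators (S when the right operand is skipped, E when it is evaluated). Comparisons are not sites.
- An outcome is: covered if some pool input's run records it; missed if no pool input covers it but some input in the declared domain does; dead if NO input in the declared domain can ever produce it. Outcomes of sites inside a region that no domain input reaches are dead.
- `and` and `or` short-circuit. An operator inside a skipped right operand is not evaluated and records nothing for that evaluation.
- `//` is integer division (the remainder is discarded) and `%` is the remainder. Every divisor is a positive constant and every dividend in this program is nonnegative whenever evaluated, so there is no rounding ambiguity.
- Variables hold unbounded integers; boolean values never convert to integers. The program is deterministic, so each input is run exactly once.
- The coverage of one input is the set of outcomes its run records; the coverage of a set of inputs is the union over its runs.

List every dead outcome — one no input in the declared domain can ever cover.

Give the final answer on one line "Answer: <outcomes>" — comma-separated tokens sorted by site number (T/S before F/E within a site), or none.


running all 25 domain inputs and tallying outcomes:
  reachable outcomes have witnesses, e.g. B1=T (e.g. c=16), B1=F (e.g. c=3), B2=S (e.g. c=17), B2=E (e.g. c=3)
Answer: none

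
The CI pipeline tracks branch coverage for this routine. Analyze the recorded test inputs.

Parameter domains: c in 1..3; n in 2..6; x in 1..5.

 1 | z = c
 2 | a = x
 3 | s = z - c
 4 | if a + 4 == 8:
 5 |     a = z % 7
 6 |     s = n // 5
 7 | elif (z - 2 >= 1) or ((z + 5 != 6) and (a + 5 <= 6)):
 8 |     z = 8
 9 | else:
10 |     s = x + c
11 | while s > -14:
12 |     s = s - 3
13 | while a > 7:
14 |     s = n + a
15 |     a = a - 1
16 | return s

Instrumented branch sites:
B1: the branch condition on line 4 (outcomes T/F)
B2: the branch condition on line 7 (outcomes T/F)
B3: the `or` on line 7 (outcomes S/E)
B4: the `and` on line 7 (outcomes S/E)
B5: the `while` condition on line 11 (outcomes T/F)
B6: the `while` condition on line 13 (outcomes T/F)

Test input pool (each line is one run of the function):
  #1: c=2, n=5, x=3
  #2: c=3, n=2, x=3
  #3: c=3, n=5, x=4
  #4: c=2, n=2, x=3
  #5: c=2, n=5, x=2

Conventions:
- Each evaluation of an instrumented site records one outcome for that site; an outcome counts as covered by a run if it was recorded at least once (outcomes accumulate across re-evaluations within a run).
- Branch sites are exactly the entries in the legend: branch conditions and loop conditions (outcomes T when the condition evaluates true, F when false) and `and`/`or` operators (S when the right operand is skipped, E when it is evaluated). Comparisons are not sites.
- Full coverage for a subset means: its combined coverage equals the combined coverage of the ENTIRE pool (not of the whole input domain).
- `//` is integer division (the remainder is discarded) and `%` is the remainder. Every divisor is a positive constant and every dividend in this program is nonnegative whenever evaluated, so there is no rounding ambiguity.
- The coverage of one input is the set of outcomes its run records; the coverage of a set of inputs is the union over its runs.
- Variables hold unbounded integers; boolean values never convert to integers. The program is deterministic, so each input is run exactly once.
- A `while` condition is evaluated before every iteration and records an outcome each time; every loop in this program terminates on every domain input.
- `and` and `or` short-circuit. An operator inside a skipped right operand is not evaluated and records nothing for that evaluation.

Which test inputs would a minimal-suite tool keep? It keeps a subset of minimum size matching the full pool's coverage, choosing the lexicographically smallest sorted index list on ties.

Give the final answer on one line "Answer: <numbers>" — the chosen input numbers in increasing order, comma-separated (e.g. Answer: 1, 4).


run #1 (c=2, n=5, x=3) runs B1->F, B3->E, B4->E, B2->F, B5->T, B5->T, B5->T, B5->T, B5->T, B5->T, B5->T, B5->F, B6->F; records B1=F, B2=F, B3=E, B4=E, B5=T, B5=F, B6=F
run #2 (c=3, n=2, x=3) runs B1->F, B3->S, B2->T, B5->T, B5->T, B5->T, B5->T, B5->T, B5->F, B6->F; records B1=F, B2=T, B3=S, B5=T, B5=F, B6=F
run #3 (c=3, n=5, x=4) runs B1->T, B5->T, B5->T, B5->T, B5->T, B5->T, B5->F, B6->F; records B1=T, B5=T, B5=F, B6=F
run #4 (c=2, n=2, x=3) runs B1->F, B3->E, B4->E, B2->F, B5->T, B5->T, B5->T, B5->T, B5->T, B5->T, B5->T, B5->F, B6->F; records B1=F, B2=F, B3=E, B4=E, B5=T, B5=F, B6=F
run #5 (c=2, n=5, x=2) runs B1->F, B3->E, B4->E, B2->F, B5->T, B5->T, B5->T, B5->T, B5->T, B5->T, B5->F, B6->F; records B1=F, B2=F, B3=E, B4=E, B5=T, B5=F, B6=F
union over all inputs: B1=T, B1=F, B2=T, B2=F, B3=S, B3=E, B4=E, B5=T, B5=F, B6=F (10 outcomes)
checked all size-1 subsets: none covers 10 outcomes (max 7/10)
checked all size-2 subsets: none covers 10 outcomes (max 9/10)
the canonical winner is {1, 2, 3}: size 3, full 10-outcome coverage, earliest index list among size-3 covers
Answer: 1, 2, 3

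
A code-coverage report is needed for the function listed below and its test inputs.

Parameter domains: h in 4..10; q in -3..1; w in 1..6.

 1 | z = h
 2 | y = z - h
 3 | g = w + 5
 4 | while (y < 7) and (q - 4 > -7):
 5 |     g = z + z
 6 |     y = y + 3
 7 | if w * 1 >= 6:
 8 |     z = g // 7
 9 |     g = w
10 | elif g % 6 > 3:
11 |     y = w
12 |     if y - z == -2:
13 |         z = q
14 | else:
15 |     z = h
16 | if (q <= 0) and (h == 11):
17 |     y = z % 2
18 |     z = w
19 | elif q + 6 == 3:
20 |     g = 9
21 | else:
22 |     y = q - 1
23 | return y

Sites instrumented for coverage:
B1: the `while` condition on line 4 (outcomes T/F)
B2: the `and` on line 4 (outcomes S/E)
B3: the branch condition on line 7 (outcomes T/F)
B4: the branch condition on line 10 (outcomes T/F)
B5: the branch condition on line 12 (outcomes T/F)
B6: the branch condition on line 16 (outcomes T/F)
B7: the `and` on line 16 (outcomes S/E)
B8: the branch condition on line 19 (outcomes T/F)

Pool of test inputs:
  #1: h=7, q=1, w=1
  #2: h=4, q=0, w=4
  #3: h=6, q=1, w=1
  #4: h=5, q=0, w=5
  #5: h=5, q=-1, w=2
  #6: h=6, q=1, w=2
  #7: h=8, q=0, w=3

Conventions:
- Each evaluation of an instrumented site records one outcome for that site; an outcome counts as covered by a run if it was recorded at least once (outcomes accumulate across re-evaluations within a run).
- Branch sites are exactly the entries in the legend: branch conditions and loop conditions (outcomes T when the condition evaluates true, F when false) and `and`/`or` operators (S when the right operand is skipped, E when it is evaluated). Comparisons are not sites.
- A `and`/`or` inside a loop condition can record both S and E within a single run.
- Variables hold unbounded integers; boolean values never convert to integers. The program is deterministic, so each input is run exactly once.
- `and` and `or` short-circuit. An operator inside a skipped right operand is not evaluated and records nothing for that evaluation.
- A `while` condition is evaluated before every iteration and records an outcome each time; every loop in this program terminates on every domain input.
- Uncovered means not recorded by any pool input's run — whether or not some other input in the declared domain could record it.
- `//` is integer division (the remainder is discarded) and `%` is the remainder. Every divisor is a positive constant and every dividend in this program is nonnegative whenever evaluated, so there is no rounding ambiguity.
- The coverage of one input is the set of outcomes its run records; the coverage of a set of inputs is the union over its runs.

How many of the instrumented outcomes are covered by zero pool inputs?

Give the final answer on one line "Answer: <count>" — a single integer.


input #1, h=7, q=1, w=1: events B2->E, B1->T, B2->E, B1->T, B2->E, B1->T, B2->S, B1->F, B3->F, B4->F, B7->S, B6->F, B8->F; outcomes B1=T, B1=F, B2=S, B2=E, B3=F, B4=F, B6=F, B7=S, B8=F
input #2, h=4, q=0, w=4: events B2->E, B1->T, B2->E, B1->T, B2->E, B1->T, B2->S, B1->F, B3->F, B4->F, B7->E, B6->F, B8->F; outcomes B1=T, B1=F, B2=S, B2=E, B3=F, B4=F, B6=F, B7=E, B8=F
input #3, h=6, q=1, w=1: events B2->E, B1->T, B2->E, B1->T, B2->E, B1->T, B2->S, B1->F, B3->F, B4->F, B7->S, B6->F, B8->F; outcomes B1=T, B1=F, B2=S, B2=E, B3=F, B4=F, B6=F, B7=S, B8=F
input #4, h=5, q=0, w=5: events B2->E, B1->T, B2->E, B1->T, B2->E, B1->T, B2->S, B1->F, B3->F, B4->T, B5->F, B7->E, B6->F, B8->F; outcomes B1=T, B1=F, B2=S, B2=E, B3=F, B4=T, B5=F, B6=F, B7=E, B8=F
input #5, h=5, q=-1, w=2: events B2->E, B1->T, B2->E, B1->T, B2->E, B1->T, B2->S, B1->F, B3->F, B4->T, B5->F, B7->E, B6->F, B8->F; outcomes B1=T, B1=F, B2=S, B2=E, B3=F, B4=T, B5=F, B6=F, B7=E, B8=F
input #6, h=6, q=1, w=2: events B2->E, B1->T, B2->E, B1->T, B2->E, B1->T, B2->S, B1->F, B3->F, B4->F, B7->S, B6->F, B8->F; outcomes B1=T, B1=F, B2=S, B2=E, B3=F, B4=F, B6=F, B7=S, B8=F
input #7, h=8, q=0, w=3: events B2->E, B1->T, B2->E, B1->T, B2->E, B1->T, B2->S, B1->F, B3->F, B4->T, B5->F, B7->E, B6->F, B8->F; outcomes B1=T, B1=F, B2=S, B2=E, B3=F, B4=T, B5=F, B6=F, B7=E, B8=F
union over the pool: B1=T, B1=F, B2=S, B2=E, B3=F, B4=T, B4=F, B5=F, B6=F, B7=S, B7=E, B8=F
uncovered (4 of 16): B3=T, B5=T, B6=T, B8=T
Answer: 4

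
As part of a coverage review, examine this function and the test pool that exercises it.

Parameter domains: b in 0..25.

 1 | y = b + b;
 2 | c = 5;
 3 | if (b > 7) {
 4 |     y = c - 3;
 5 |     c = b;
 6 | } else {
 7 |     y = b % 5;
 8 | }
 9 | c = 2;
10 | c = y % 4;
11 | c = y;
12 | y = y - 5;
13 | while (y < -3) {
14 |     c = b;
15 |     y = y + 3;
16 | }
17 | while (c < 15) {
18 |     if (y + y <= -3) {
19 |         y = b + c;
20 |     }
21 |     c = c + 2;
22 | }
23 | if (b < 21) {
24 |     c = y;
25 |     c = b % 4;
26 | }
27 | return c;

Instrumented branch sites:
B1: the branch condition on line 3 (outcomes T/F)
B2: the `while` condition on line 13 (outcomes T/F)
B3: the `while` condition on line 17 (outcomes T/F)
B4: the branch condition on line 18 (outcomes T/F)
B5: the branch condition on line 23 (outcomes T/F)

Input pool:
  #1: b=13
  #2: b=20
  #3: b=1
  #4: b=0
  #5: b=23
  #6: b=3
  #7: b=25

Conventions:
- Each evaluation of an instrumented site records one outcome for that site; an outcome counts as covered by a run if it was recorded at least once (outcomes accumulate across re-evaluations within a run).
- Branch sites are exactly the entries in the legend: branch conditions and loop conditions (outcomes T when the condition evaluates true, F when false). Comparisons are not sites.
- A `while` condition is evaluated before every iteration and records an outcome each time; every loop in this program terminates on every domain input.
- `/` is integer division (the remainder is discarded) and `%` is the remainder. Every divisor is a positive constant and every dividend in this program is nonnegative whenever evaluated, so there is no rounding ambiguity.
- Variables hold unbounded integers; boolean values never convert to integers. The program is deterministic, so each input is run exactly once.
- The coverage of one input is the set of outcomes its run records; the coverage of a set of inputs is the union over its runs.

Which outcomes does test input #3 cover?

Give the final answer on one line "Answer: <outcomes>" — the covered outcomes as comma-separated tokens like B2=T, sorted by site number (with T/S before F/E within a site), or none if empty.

Simulating input #3 (b=1) step by step:
  B1->F, B2->T, B2->F, B3->T, B4->F, B3->T, B4->F, B3->T, B4->F, B3->T
  B4->F, B3->T, B4->F, B3->T, B4->F, B3->T, B4->F, B3->F, B5->T
as a set, this run covers: B1=F, B2=T, B2=F, B3=T, B3=F, B4=F, B5=T

Answer: B1=F, B2=T, B2=F, B3=T, B3=F, B4=F, B5=T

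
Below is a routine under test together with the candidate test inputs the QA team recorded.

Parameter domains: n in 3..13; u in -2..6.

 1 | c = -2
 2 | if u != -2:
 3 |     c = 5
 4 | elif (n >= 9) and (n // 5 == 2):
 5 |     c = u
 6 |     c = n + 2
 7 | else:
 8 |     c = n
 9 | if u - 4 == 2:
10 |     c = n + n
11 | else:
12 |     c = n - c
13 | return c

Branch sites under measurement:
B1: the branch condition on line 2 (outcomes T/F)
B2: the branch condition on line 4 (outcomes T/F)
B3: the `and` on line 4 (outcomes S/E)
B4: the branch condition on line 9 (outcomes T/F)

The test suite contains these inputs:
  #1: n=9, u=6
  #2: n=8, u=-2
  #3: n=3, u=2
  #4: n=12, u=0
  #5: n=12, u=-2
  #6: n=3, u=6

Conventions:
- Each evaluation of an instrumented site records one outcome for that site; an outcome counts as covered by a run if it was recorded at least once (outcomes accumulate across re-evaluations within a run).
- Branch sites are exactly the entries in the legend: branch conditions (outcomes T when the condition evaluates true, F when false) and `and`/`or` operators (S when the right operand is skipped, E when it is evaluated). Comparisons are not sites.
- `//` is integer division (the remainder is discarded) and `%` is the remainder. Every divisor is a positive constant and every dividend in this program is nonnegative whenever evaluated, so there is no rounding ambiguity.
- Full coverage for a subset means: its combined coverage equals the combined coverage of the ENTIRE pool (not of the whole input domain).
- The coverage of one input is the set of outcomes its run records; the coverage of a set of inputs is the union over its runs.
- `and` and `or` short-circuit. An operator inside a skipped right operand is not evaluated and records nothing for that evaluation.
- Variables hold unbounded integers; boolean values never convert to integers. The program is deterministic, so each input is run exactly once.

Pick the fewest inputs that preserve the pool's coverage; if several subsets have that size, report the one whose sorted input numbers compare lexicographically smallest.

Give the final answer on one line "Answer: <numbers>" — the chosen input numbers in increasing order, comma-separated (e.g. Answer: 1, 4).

run #1 (n=9, u=6) records B1=T, B4=T
run #2 (n=8, u=-2) records B1=F, B2=F, B3=S, B4=F
run #3 (n=3, u=2) records B1=T, B4=F
run #4 (n=12, u=0) records B1=T, B4=F
run #5 (n=12, u=-2) records B1=F, B2=T, B3=E, B4=F
run #6 (n=3, u=6) records B1=T, B4=T
union over all inputs: B1=T, B1=F, B2=T, B2=F, B3=S, B3=E, B4=T, B4=F (8 outcomes)
checked all size-1 subsets: none covers 8 outcomes (max 4/8)
checked all size-2 subsets: none covers 8 outcomes (max 6/8)
size 3: inputs {1, 2, 5} cover all 8 outcomes, and no lexicographically smaller subset of this size does

Answer: 1, 2, 5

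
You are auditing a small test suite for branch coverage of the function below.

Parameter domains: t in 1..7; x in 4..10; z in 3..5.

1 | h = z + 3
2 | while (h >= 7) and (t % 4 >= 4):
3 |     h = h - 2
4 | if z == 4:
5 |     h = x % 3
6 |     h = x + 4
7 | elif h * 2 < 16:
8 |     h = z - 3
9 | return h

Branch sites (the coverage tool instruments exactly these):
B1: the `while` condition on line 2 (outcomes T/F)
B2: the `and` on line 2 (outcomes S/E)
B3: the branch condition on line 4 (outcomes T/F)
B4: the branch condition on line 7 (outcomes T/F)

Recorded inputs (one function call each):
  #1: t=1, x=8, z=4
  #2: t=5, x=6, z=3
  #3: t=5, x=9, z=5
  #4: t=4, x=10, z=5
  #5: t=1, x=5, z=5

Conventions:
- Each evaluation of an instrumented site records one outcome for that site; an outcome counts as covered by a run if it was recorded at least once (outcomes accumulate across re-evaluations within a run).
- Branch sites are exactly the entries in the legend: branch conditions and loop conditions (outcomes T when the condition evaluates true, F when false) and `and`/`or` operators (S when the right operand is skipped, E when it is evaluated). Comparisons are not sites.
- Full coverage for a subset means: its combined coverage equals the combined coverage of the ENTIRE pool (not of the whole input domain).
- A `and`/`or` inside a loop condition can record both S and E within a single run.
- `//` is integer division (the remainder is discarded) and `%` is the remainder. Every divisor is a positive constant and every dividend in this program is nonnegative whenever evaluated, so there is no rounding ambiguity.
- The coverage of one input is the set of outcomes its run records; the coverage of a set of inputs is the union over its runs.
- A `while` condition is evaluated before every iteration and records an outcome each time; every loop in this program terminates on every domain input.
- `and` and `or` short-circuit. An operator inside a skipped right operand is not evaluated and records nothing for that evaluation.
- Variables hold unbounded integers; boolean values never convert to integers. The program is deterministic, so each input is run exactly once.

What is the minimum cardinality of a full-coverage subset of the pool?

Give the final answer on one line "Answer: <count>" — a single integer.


input #1, t=1, x=8, z=4: outcomes B1=F, B2=E, B3=T
input #2, t=5, x=6, z=3: outcomes B1=F, B2=S, B3=F, B4=T
input #3, t=5, x=9, z=5: outcomes B1=F, B2=E, B3=F, B4=F
input #4, t=4, x=10, z=5: outcomes B1=F, B2=E, B3=F, B4=F
input #5, t=1, x=5, z=5: outcomes B1=F, B2=E, B3=F, B4=F
pool-wide coverage (7 outcomes): B1=F, B2=S, B2=E, B3=T, B3=F, B4=T, B4=F
checked all size-1 subsets: none covers 7 outcomes (max 4/7)
checked all size-2 subsets: none covers 7 outcomes (max 6/7)
at size 3, {1, 2, 3} reaches all 7 outcomes; every lexicographically earlier size-3 subset fails
Answer: 3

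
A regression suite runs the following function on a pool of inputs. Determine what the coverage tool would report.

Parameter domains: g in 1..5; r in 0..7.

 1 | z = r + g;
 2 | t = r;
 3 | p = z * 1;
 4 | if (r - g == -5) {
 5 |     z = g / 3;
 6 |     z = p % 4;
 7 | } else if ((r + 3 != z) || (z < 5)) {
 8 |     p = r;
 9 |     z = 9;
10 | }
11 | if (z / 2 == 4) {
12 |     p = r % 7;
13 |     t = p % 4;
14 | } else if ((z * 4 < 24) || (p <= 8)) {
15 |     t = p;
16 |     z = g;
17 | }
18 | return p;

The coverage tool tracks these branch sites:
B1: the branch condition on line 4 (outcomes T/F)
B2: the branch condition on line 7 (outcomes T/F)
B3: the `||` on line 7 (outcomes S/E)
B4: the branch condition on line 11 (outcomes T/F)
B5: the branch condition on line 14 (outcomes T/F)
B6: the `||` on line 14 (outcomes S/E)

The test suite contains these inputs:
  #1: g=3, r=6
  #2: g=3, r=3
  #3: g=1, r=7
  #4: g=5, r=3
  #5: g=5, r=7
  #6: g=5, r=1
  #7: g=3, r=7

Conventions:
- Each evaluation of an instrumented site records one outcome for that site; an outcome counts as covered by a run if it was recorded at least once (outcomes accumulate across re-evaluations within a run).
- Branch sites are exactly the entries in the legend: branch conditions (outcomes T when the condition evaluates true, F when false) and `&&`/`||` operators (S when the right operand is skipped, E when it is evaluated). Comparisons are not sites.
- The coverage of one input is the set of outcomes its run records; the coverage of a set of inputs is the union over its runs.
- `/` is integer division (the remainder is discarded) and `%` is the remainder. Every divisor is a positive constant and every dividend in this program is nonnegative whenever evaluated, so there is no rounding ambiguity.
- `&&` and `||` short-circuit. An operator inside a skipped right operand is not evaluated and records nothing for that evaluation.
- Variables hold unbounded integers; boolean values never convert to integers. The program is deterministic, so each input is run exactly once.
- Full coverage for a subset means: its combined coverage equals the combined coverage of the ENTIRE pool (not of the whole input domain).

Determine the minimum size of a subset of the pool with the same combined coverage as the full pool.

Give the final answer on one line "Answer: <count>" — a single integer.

input #1 (g=3, r=6): events B1->F, B3->E, B2->F, B4->T; covers B1=F, B2=F, B3=E, B4=T
input #2 (g=3, r=3): events B1->F, B3->E, B2->F, B4->F, B6->E, B5->T; covers B1=F, B2=F, B3=E, B4=F, B5=T, B6=E
input #3 (g=1, r=7): events B1->F, B3->S, B2->T, B4->T; covers B1=F, B2=T, B3=S, B4=T
input #4 (g=5, r=3): events B1->F, B3->S, B2->T, B4->T; covers B1=F, B2=T, B3=S, B4=T
input #5 (g=5, r=7): events B1->F, B3->S, B2->T, B4->T; covers B1=F, B2=T, B3=S, B4=T
input #6 (g=5, r=1): events B1->F, B3->S, B2->T, B4->T; covers B1=F, B2=T, B3=S, B4=T
input #7 (g=3, r=7): events B1->F, B3->E, B2->F, B4->F, B6->E, B5->F; covers B1=F, B2=F, B3=E, B4=F, B5=F, B6=E
the full pool covers 10 outcomes: B1=F, B2=T, B2=F, B3=S, B3=E, B4=T, B4=F, B5=T, B5=F, B6=E
size 1 is not enough: best union over all size-1 subsets is 6/10
size 2 is not enough: best union over all size-2 subsets is 9/10
the canonical winner is {2, 3, 7}: size 3, full 10-outcome coverage, earliest index list among size-3 covers

Answer: 3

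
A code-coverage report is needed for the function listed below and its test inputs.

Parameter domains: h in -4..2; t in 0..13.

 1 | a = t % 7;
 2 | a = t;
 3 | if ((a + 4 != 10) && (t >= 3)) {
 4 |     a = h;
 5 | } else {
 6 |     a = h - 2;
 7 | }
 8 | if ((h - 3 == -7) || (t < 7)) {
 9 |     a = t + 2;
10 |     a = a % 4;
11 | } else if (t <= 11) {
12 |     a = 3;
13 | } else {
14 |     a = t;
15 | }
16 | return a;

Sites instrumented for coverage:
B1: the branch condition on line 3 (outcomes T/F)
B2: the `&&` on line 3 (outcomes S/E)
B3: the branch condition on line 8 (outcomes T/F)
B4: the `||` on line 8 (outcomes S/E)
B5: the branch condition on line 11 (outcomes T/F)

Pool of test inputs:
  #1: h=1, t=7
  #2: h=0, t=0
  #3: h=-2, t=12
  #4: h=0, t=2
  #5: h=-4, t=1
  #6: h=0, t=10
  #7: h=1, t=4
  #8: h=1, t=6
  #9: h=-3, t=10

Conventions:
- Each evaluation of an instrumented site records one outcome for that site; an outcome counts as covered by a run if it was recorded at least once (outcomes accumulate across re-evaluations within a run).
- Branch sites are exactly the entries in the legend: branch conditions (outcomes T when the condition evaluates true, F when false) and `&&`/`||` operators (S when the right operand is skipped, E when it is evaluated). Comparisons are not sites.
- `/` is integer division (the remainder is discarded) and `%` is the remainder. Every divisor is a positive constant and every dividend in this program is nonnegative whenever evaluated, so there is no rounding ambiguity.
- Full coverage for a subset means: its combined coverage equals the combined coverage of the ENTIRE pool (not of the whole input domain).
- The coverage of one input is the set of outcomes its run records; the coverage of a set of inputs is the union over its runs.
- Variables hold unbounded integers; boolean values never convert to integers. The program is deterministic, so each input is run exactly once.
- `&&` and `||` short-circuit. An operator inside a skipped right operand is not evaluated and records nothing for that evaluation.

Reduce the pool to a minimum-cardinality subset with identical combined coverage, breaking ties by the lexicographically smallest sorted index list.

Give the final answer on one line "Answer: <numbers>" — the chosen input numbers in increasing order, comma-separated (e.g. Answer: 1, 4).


run #1 (h=1, t=7) runs B2->E, B1->T, B4->E, B3->F, B5->T; records B1=T, B2=E, B3=F, B4=E, B5=T
run #2 (h=0, t=0) runs B2->E, B1->F, B4->E, B3->T; records B1=F, B2=E, B3=T, B4=E
run #3 (h=-2, t=12) runs B2->E, B1->T, B4->E, B3->F, B5->F; records B1=T, B2=E, B3=F, B4=E, B5=F
run #4 (h=0, t=2) runs B2->E, B1->F, B4->E, B3->T; records B1=F, B2=E, B3=T, B4=E
run #5 (h=-4, t=1) runs B2->E, B1->F, B4->S, B3->T; records B1=F, B2=E, B3=T, B4=S
run #6 (h=0, t=10) runs B2->E, B1->T, B4->E, B3->F, B5->T; records B1=T, B2=E, B3=F, B4=E, B5=T
run #7 (h=1, t=4) runs B2->E, B1->T, B4->E, B3->T; records B1=T, B2=E, B3=T, B4=E
run #8 (h=1, t=6) runs B2->S, B1->F, B4->E, B3->T; records B1=F, B2=S, B3=T, B4=E
run #9 (h=-3, t=10) runs B2->E, B1->T, B4->E, B3->F, B5->T; records B1=T, B2=E, B3=F, B4=E, B5=T
union over all inputs: B1=T, B1=F, B2=S, B2=E, B3=T, B3=F, B4=S, B4=E, B5=T, B5=F (10 outcomes)
no size-1 subset reaches all 10 outcomes (best union: 5/10)
no size-2 subset reaches all 10 outcomes (best union: 8/10)
no size-3 subset reaches all 10 outcomes (best union: 9/10)
the canonical winner is {1, 3, 5, 8}: size 4, full 10-outcome coverage, earliest index list among size-4 covers
Answer: 1, 3, 5, 8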